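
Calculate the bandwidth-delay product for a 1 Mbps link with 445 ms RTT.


BDP = bandwidth * RTT
= 1 Mbps * 445 ms
= 1 * 1e6 * 445 / 1000 bits
= 445000 bits
= 55625 bytes
= 54.3213 KB
BDP = 445000 bits (55625 bytes)


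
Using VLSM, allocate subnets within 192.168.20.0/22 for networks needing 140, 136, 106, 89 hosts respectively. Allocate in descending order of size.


140 hosts -> /24 (254 usable): 192.168.20.0/24
136 hosts -> /24 (254 usable): 192.168.21.0/24
106 hosts -> /25 (126 usable): 192.168.22.0/25
89 hosts -> /25 (126 usable): 192.168.22.128/25
Allocation: 192.168.20.0/24 (140 hosts, 254 usable); 192.168.21.0/24 (136 hosts, 254 usable); 192.168.22.0/25 (106 hosts, 126 usable); 192.168.22.128/25 (89 hosts, 126 usable)


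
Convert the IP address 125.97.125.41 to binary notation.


125 = 01111101
97 = 01100001
125 = 01111101
41 = 00101001
Binary: 01111101.01100001.01111101.00101001


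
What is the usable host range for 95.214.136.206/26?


Network: 95.214.136.192
Broadcast: 95.214.136.255
First usable = network + 1
Last usable = broadcast - 1
Range: 95.214.136.193 to 95.214.136.254


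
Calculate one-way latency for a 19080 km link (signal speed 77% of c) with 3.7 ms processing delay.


Speed = 0.77 * 3e5 km/s = 231000 km/s
Propagation delay = 19080 / 231000 = 0.0826 s = 82.5974 ms
Processing delay = 3.7 ms
Total one-way latency = 86.2974 ms


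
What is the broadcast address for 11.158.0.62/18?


Network: 11.158.0.0/18
Host bits = 14
Set all host bits to 1:
Broadcast: 11.158.63.255


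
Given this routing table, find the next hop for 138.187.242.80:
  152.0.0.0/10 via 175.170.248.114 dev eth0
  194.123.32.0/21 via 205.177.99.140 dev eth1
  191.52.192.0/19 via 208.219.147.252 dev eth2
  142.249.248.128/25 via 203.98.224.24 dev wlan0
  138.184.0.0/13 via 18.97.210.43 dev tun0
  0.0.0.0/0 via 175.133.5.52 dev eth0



Longest prefix match for 138.187.242.80:
  /10 152.0.0.0: no
  /21 194.123.32.0: no
  /19 191.52.192.0: no
  /25 142.249.248.128: no
  /13 138.184.0.0: MATCH
  /0 0.0.0.0: MATCH
Selected: next-hop 18.97.210.43 via tun0 (matched /13)


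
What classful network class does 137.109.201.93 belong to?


First octet: 137
Binary: 10001001
10xxxxxx -> Class B (128-191)
Class B, default mask 255.255.0.0 (/16)


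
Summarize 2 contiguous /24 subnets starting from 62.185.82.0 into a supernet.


Original prefix: /24
Number of subnets: 2 = 2^1
New prefix = 24 - 1 = 23
Supernet: 62.185.82.0/23


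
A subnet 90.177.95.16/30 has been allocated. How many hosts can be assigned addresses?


Host bits = 32 - 30 = 2
Total addresses = 2^2 = 4
Usable = total - 2 (network and broadcast)
Usable hosts: 2


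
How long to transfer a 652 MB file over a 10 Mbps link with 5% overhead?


Effective throughput = 10 * (1 - 5/100) = 9.5 Mbps
File size in Mb = 652 * 8 = 5216 Mb
Time = 5216 / 9.5
Time = 549.0526 seconds


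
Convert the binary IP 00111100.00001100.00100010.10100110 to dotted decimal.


00111100 = 60
00001100 = 12
00100010 = 34
10100110 = 166
IP: 60.12.34.166


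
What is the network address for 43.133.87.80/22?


IP:   00101011.10000101.01010111.01010000
Mask: 11111111.11111111.11111100.00000000
AND operation:
Net:  00101011.10000101.01010100.00000000
Network: 43.133.84.0/22


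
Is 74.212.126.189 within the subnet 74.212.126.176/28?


Subnet network: 74.212.126.176
Test IP AND mask: 74.212.126.176
Yes, 74.212.126.189 is in 74.212.126.176/28


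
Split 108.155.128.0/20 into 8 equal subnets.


New prefix = 20 + 3 = 23
Each subnet has 512 addresses
  108.155.128.0/23
  108.155.130.0/23
  108.155.132.0/23
  108.155.134.0/23
  108.155.136.0/23
  108.155.138.0/23
  108.155.140.0/23
  108.155.142.0/23
Subnets: 108.155.128.0/23, 108.155.130.0/23, 108.155.132.0/23, 108.155.134.0/23, 108.155.136.0/23, 108.155.138.0/23, 108.155.140.0/23, 108.155.142.0/23


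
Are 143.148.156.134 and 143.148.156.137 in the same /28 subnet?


Mask: 255.255.255.240
143.148.156.134 AND mask = 143.148.156.128
143.148.156.137 AND mask = 143.148.156.128
Yes, same subnet (143.148.156.128)


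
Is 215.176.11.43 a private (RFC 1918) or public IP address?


RFC 1918 private ranges:
  10.0.0.0/8 (10.0.0.0 - 10.255.255.255)
  172.16.0.0/12 (172.16.0.0 - 172.31.255.255)
  192.168.0.0/16 (192.168.0.0 - 192.168.255.255)
Public (not in any RFC 1918 range)


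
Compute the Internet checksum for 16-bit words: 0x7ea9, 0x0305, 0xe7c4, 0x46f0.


Sum all words (with carry folding):
+ 0x7ea9 = 0x7ea9
+ 0x0305 = 0x81ae
+ 0xe7c4 = 0x6973
+ 0x46f0 = 0xb063
One's complement: ~0xb063
Checksum = 0x4f9c


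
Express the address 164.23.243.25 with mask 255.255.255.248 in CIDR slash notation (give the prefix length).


Binary: 11111111.11111111.11111111.11111000
Count leading 1s
Prefix: /29


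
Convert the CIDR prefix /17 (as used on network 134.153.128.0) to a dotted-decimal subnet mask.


/17 means 17 network bits, 15 host bits
Binary: 11111111111111111000000000000000
Mask: 255.255.128.0


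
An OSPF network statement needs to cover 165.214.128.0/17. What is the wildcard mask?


Subnet mask: 255.255.128.0
Wildcard = 255.255.255.255 - subnet mask
255 - 255 = 0
255 - 255 = 0
255 - 128 = 127
255 - 0 = 255
Wildcard: 0.0.127.255


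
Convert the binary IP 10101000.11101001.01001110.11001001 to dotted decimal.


10101000 = 168
11101001 = 233
01001110 = 78
11001001 = 201
IP: 168.233.78.201


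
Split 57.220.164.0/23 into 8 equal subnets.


New prefix = 23 + 3 = 26
Each subnet has 64 addresses
  57.220.164.0/26
  57.220.164.64/26
  57.220.164.128/26
  57.220.164.192/26
  57.220.165.0/26
  57.220.165.64/26
  57.220.165.128/26
  57.220.165.192/26
Subnets: 57.220.164.0/26, 57.220.164.64/26, 57.220.164.128/26, 57.220.164.192/26, 57.220.165.0/26, 57.220.165.64/26, 57.220.165.128/26, 57.220.165.192/26


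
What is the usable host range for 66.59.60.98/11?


Network: 66.32.0.0
Broadcast: 66.63.255.255
First usable = network + 1
Last usable = broadcast - 1
Range: 66.32.0.1 to 66.63.255.254


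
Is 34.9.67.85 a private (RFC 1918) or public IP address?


RFC 1918 private ranges:
  10.0.0.0/8 (10.0.0.0 - 10.255.255.255)
  172.16.0.0/12 (172.16.0.0 - 172.31.255.255)
  192.168.0.0/16 (192.168.0.0 - 192.168.255.255)
Public (not in any RFC 1918 range)


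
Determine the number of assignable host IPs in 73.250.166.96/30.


Host bits = 32 - 30 = 2
Total addresses = 2^2 = 4
Usable = total - 2 (network and broadcast)
Usable hosts: 2


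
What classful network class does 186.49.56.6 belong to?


First octet: 186
Binary: 10111010
10xxxxxx -> Class B (128-191)
Class B, default mask 255.255.0.0 (/16)


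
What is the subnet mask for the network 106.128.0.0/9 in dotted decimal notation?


/9 means 9 network bits, 23 host bits
Binary: 11111111100000000000000000000000
Mask: 255.128.0.0


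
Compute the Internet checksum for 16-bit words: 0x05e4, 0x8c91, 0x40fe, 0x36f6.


Sum all words (with carry folding):
+ 0x05e4 = 0x05e4
+ 0x8c91 = 0x9275
+ 0x40fe = 0xd373
+ 0x36f6 = 0x0a6a
One's complement: ~0x0a6a
Checksum = 0xf595


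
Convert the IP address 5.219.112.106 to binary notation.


5 = 00000101
219 = 11011011
112 = 01110000
106 = 01101010
Binary: 00000101.11011011.01110000.01101010


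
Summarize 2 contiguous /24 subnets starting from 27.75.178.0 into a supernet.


Original prefix: /24
Number of subnets: 2 = 2^1
New prefix = 24 - 1 = 23
Supernet: 27.75.178.0/23


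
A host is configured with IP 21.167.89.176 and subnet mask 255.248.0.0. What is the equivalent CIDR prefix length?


Binary: 11111111.11111000.00000000.00000000
Count leading 1s
Prefix: /13


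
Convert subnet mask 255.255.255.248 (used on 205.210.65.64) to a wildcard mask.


Subnet mask: 255.255.255.248
Wildcard = 255.255.255.255 - subnet mask
255 - 255 = 0
255 - 255 = 0
255 - 255 = 0
255 - 248 = 7
Wildcard: 0.0.0.7


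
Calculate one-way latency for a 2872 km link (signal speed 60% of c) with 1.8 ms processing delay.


Speed = 0.6 * 3e5 km/s = 180000 km/s
Propagation delay = 2872 / 180000 = 0.016 s = 15.9556 ms
Processing delay = 1.8 ms
Total one-way latency = 17.7556 ms


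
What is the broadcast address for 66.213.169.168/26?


Network: 66.213.169.128/26
Host bits = 6
Set all host bits to 1:
Broadcast: 66.213.169.191


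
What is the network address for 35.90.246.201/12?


IP:   00100011.01011010.11110110.11001001
Mask: 11111111.11110000.00000000.00000000
AND operation:
Net:  00100011.01010000.00000000.00000000
Network: 35.80.0.0/12


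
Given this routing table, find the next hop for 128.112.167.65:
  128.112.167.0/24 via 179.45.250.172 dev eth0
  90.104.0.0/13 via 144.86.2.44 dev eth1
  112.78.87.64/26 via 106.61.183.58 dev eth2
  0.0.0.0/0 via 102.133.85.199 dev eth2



Longest prefix match for 128.112.167.65:
  /24 128.112.167.0: MATCH
  /13 90.104.0.0: no
  /26 112.78.87.64: no
  /0 0.0.0.0: MATCH
Selected: next-hop 179.45.250.172 via eth0 (matched /24)


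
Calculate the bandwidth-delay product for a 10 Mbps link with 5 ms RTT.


BDP = bandwidth * RTT
= 10 Mbps * 5 ms
= 10 * 1e6 * 5 / 1000 bits
= 50000 bits
= 6250 bytes
= 6.1035 KB
BDP = 50000 bits (6250 bytes)


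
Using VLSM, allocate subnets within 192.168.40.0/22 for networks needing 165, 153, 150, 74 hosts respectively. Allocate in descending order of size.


165 hosts -> /24 (254 usable): 192.168.40.0/24
153 hosts -> /24 (254 usable): 192.168.41.0/24
150 hosts -> /24 (254 usable): 192.168.42.0/24
74 hosts -> /25 (126 usable): 192.168.43.0/25
Allocation: 192.168.40.0/24 (165 hosts, 254 usable); 192.168.41.0/24 (153 hosts, 254 usable); 192.168.42.0/24 (150 hosts, 254 usable); 192.168.43.0/25 (74 hosts, 126 usable)


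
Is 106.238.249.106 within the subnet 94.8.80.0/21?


Subnet network: 94.8.80.0
Test IP AND mask: 106.238.248.0
No, 106.238.249.106 is not in 94.8.80.0/21


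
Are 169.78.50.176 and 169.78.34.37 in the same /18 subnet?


Mask: 255.255.192.0
169.78.50.176 AND mask = 169.78.0.0
169.78.34.37 AND mask = 169.78.0.0
Yes, same subnet (169.78.0.0)


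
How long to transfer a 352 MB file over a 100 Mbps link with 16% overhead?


Effective throughput = 100 * (1 - 16/100) = 84 Mbps
File size in Mb = 352 * 8 = 2816 Mb
Time = 2816 / 84
Time = 33.5238 seconds


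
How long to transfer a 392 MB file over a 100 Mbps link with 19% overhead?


Effective throughput = 100 * (1 - 19/100) = 81 Mbps
File size in Mb = 392 * 8 = 3136 Mb
Time = 3136 / 81
Time = 38.716 seconds


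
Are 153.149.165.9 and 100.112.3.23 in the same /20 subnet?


Mask: 255.255.240.0
153.149.165.9 AND mask = 153.149.160.0
100.112.3.23 AND mask = 100.112.0.0
No, different subnets (153.149.160.0 vs 100.112.0.0)


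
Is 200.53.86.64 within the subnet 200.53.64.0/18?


Subnet network: 200.53.64.0
Test IP AND mask: 200.53.64.0
Yes, 200.53.86.64 is in 200.53.64.0/18


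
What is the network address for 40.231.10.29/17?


IP:   00101000.11100111.00001010.00011101
Mask: 11111111.11111111.10000000.00000000
AND operation:
Net:  00101000.11100111.00000000.00000000
Network: 40.231.0.0/17


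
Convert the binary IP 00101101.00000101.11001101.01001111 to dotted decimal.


00101101 = 45
00000101 = 5
11001101 = 205
01001111 = 79
IP: 45.5.205.79


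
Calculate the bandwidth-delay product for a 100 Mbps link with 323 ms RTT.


BDP = bandwidth * RTT
= 100 Mbps * 323 ms
= 100 * 1e6 * 323 / 1000 bits
= 32300000 bits
= 4037500 bytes
= 3942.8711 KB
BDP = 32300000 bits (4037500 bytes)


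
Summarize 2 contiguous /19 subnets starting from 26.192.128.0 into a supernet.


Original prefix: /19
Number of subnets: 2 = 2^1
New prefix = 19 - 1 = 18
Supernet: 26.192.128.0/18


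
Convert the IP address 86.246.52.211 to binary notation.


86 = 01010110
246 = 11110110
52 = 00110100
211 = 11010011
Binary: 01010110.11110110.00110100.11010011


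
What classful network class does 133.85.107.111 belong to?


First octet: 133
Binary: 10000101
10xxxxxx -> Class B (128-191)
Class B, default mask 255.255.0.0 (/16)


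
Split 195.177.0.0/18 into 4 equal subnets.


New prefix = 18 + 2 = 20
Each subnet has 4096 addresses
  195.177.0.0/20
  195.177.16.0/20
  195.177.32.0/20
  195.177.48.0/20
Subnets: 195.177.0.0/20, 195.177.16.0/20, 195.177.32.0/20, 195.177.48.0/20


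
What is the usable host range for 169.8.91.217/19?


Network: 169.8.64.0
Broadcast: 169.8.95.255
First usable = network + 1
Last usable = broadcast - 1
Range: 169.8.64.1 to 169.8.95.254


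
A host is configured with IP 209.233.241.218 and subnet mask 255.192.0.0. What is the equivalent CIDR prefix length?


Binary: 11111111.11000000.00000000.00000000
Count leading 1s
Prefix: /10


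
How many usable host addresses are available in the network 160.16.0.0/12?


Host bits = 32 - 12 = 20
Total addresses = 2^20 = 1048576
Usable = total - 2 (network and broadcast)
Usable hosts: 1048574


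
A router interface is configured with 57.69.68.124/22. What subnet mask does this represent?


/22 means 22 network bits, 10 host bits
Binary: 11111111111111111111110000000000
Mask: 255.255.252.0


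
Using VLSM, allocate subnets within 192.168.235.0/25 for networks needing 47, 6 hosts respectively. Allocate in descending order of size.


47 hosts -> /26 (62 usable): 192.168.235.0/26
6 hosts -> /29 (6 usable): 192.168.235.64/29
Allocation: 192.168.235.0/26 (47 hosts, 62 usable); 192.168.235.64/29 (6 hosts, 6 usable)


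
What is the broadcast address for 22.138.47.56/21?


Network: 22.138.40.0/21
Host bits = 11
Set all host bits to 1:
Broadcast: 22.138.47.255


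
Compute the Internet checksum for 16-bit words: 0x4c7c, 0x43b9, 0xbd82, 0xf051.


Sum all words (with carry folding):
+ 0x4c7c = 0x4c7c
+ 0x43b9 = 0x9035
+ 0xbd82 = 0x4db8
+ 0xf051 = 0x3e0a
One's complement: ~0x3e0a
Checksum = 0xc1f5


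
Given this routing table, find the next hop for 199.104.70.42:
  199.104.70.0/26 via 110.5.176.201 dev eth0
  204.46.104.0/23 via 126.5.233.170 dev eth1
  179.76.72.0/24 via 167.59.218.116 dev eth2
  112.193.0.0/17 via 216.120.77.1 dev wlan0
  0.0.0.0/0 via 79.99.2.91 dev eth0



Longest prefix match for 199.104.70.42:
  /26 199.104.70.0: MATCH
  /23 204.46.104.0: no
  /24 179.76.72.0: no
  /17 112.193.0.0: no
  /0 0.0.0.0: MATCH
Selected: next-hop 110.5.176.201 via eth0 (matched /26)


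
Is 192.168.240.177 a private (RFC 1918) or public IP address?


RFC 1918 private ranges:
  10.0.0.0/8 (10.0.0.0 - 10.255.255.255)
  172.16.0.0/12 (172.16.0.0 - 172.31.255.255)
  192.168.0.0/16 (192.168.0.0 - 192.168.255.255)
Private (in 192.168.0.0/16)


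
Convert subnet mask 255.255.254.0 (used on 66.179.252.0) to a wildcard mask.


Subnet mask: 255.255.254.0
Wildcard = 255.255.255.255 - subnet mask
255 - 255 = 0
255 - 255 = 0
255 - 254 = 1
255 - 0 = 255
Wildcard: 0.0.1.255


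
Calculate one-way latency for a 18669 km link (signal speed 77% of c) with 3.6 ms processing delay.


Speed = 0.77 * 3e5 km/s = 231000 km/s
Propagation delay = 18669 / 231000 = 0.0808 s = 80.8182 ms
Processing delay = 3.6 ms
Total one-way latency = 84.4182 ms


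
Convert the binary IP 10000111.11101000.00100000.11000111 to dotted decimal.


10000111 = 135
11101000 = 232
00100000 = 32
11000111 = 199
IP: 135.232.32.199


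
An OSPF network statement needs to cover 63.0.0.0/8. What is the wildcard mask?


Subnet mask: 255.0.0.0
Wildcard = 255.255.255.255 - subnet mask
255 - 255 = 0
255 - 0 = 255
255 - 0 = 255
255 - 0 = 255
Wildcard: 0.255.255.255


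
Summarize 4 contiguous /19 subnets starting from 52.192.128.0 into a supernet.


Original prefix: /19
Number of subnets: 4 = 2^2
New prefix = 19 - 2 = 17
Supernet: 52.192.128.0/17


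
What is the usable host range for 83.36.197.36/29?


Network: 83.36.197.32
Broadcast: 83.36.197.39
First usable = network + 1
Last usable = broadcast - 1
Range: 83.36.197.33 to 83.36.197.38


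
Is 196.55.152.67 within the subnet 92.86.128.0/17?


Subnet network: 92.86.128.0
Test IP AND mask: 196.55.128.0
No, 196.55.152.67 is not in 92.86.128.0/17


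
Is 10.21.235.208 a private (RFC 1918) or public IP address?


RFC 1918 private ranges:
  10.0.0.0/8 (10.0.0.0 - 10.255.255.255)
  172.16.0.0/12 (172.16.0.0 - 172.31.255.255)
  192.168.0.0/16 (192.168.0.0 - 192.168.255.255)
Private (in 10.0.0.0/8)


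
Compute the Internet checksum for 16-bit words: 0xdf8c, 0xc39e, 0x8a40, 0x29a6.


Sum all words (with carry folding):
+ 0xdf8c = 0xdf8c
+ 0xc39e = 0xa32b
+ 0x8a40 = 0x2d6c
+ 0x29a6 = 0x5712
One's complement: ~0x5712
Checksum = 0xa8ed


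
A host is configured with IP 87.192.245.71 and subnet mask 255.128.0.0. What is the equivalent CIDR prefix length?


Binary: 11111111.10000000.00000000.00000000
Count leading 1s
Prefix: /9


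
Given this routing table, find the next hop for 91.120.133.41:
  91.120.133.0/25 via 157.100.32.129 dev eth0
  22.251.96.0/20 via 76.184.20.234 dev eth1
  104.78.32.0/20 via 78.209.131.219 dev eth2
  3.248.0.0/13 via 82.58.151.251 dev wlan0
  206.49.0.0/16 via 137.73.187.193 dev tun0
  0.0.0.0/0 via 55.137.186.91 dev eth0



Longest prefix match for 91.120.133.41:
  /25 91.120.133.0: MATCH
  /20 22.251.96.0: no
  /20 104.78.32.0: no
  /13 3.248.0.0: no
  /16 206.49.0.0: no
  /0 0.0.0.0: MATCH
Selected: next-hop 157.100.32.129 via eth0 (matched /25)


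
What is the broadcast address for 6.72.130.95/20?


Network: 6.72.128.0/20
Host bits = 12
Set all host bits to 1:
Broadcast: 6.72.143.255


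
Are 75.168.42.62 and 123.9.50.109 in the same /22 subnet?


Mask: 255.255.252.0
75.168.42.62 AND mask = 75.168.40.0
123.9.50.109 AND mask = 123.9.48.0
No, different subnets (75.168.40.0 vs 123.9.48.0)


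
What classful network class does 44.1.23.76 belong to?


First octet: 44
Binary: 00101100
0xxxxxxx -> Class A (1-126)
Class A, default mask 255.0.0.0 (/8)


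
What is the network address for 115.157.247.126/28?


IP:   01110011.10011101.11110111.01111110
Mask: 11111111.11111111.11111111.11110000
AND operation:
Net:  01110011.10011101.11110111.01110000
Network: 115.157.247.112/28


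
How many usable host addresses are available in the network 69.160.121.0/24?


Host bits = 32 - 24 = 8
Total addresses = 2^8 = 256
Usable = total - 2 (network and broadcast)
Usable hosts: 254


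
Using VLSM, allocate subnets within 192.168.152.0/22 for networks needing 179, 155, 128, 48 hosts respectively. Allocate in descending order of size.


179 hosts -> /24 (254 usable): 192.168.152.0/24
155 hosts -> /24 (254 usable): 192.168.153.0/24
128 hosts -> /24 (254 usable): 192.168.154.0/24
48 hosts -> /26 (62 usable): 192.168.155.0/26
Allocation: 192.168.152.0/24 (179 hosts, 254 usable); 192.168.153.0/24 (155 hosts, 254 usable); 192.168.154.0/24 (128 hosts, 254 usable); 192.168.155.0/26 (48 hosts, 62 usable)


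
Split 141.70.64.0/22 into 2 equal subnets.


New prefix = 22 + 1 = 23
Each subnet has 512 addresses
  141.70.64.0/23
  141.70.66.0/23
Subnets: 141.70.64.0/23, 141.70.66.0/23


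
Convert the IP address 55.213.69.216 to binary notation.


55 = 00110111
213 = 11010101
69 = 01000101
216 = 11011000
Binary: 00110111.11010101.01000101.11011000


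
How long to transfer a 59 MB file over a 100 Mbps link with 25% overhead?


Effective throughput = 100 * (1 - 25/100) = 75 Mbps
File size in Mb = 59 * 8 = 472 Mb
Time = 472 / 75
Time = 6.2933 seconds


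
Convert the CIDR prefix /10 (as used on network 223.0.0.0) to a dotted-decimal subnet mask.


/10 means 10 network bits, 22 host bits
Binary: 11111111110000000000000000000000
Mask: 255.192.0.0


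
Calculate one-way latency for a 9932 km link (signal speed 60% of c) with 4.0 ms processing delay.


Speed = 0.6 * 3e5 km/s = 180000 km/s
Propagation delay = 9932 / 180000 = 0.0552 s = 55.1778 ms
Processing delay = 4.0 ms
Total one-way latency = 59.1778 ms


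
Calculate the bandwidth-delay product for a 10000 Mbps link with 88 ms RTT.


BDP = bandwidth * RTT
= 10000 Mbps * 88 ms
= 10000 * 1e6 * 88 / 1000 bits
= 880000000 bits
= 110000000 bytes
= 107421.875 KB
BDP = 880000000 bits (110000000 bytes)


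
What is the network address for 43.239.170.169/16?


IP:   00101011.11101111.10101010.10101001
Mask: 11111111.11111111.00000000.00000000
AND operation:
Net:  00101011.11101111.00000000.00000000
Network: 43.239.0.0/16


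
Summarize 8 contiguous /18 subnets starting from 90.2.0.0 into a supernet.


Original prefix: /18
Number of subnets: 8 = 2^3
New prefix = 18 - 3 = 15
Supernet: 90.2.0.0/15


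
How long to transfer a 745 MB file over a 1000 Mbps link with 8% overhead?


Effective throughput = 1000 * (1 - 8/100) = 920 Mbps
File size in Mb = 745 * 8 = 5960 Mb
Time = 5960 / 920
Time = 6.4783 seconds


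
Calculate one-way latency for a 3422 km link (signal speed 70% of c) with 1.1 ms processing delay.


Speed = 0.7 * 3e5 km/s = 210000 km/s
Propagation delay = 3422 / 210000 = 0.0163 s = 16.2952 ms
Processing delay = 1.1 ms
Total one-way latency = 17.3952 ms


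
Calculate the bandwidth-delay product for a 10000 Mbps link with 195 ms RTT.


BDP = bandwidth * RTT
= 10000 Mbps * 195 ms
= 10000 * 1e6 * 195 / 1000 bits
= 1950000000 bits
= 243750000 bytes
= 238037.1094 KB
BDP = 1950000000 bits (243750000 bytes)


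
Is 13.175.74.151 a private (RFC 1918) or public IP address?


RFC 1918 private ranges:
  10.0.0.0/8 (10.0.0.0 - 10.255.255.255)
  172.16.0.0/12 (172.16.0.0 - 172.31.255.255)
  192.168.0.0/16 (192.168.0.0 - 192.168.255.255)
Public (not in any RFC 1918 range)


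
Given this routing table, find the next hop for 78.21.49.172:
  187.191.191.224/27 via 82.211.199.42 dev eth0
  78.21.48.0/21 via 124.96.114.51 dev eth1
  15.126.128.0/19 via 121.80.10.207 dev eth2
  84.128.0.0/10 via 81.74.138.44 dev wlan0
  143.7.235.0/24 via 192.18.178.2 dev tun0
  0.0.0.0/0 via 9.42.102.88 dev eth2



Longest prefix match for 78.21.49.172:
  /27 187.191.191.224: no
  /21 78.21.48.0: MATCH
  /19 15.126.128.0: no
  /10 84.128.0.0: no
  /24 143.7.235.0: no
  /0 0.0.0.0: MATCH
Selected: next-hop 124.96.114.51 via eth1 (matched /21)


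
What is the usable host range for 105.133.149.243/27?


Network: 105.133.149.224
Broadcast: 105.133.149.255
First usable = network + 1
Last usable = broadcast - 1
Range: 105.133.149.225 to 105.133.149.254


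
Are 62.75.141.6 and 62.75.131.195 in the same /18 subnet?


Mask: 255.255.192.0
62.75.141.6 AND mask = 62.75.128.0
62.75.131.195 AND mask = 62.75.128.0
Yes, same subnet (62.75.128.0)


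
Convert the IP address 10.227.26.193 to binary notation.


10 = 00001010
227 = 11100011
26 = 00011010
193 = 11000001
Binary: 00001010.11100011.00011010.11000001


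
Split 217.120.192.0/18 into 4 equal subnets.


New prefix = 18 + 2 = 20
Each subnet has 4096 addresses
  217.120.192.0/20
  217.120.208.0/20
  217.120.224.0/20
  217.120.240.0/20
Subnets: 217.120.192.0/20, 217.120.208.0/20, 217.120.224.0/20, 217.120.240.0/20


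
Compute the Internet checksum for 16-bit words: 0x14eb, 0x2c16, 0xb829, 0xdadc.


Sum all words (with carry folding):
+ 0x14eb = 0x14eb
+ 0x2c16 = 0x4101
+ 0xb829 = 0xf92a
+ 0xdadc = 0xd407
One's complement: ~0xd407
Checksum = 0x2bf8


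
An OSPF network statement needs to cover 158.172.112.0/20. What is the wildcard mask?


Subnet mask: 255.255.240.0
Wildcard = 255.255.255.255 - subnet mask
255 - 255 = 0
255 - 255 = 0
255 - 240 = 15
255 - 0 = 255
Wildcard: 0.0.15.255


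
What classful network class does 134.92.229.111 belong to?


First octet: 134
Binary: 10000110
10xxxxxx -> Class B (128-191)
Class B, default mask 255.255.0.0 (/16)


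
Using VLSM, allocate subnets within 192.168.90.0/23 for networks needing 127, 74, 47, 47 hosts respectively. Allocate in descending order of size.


127 hosts -> /24 (254 usable): 192.168.90.0/24
74 hosts -> /25 (126 usable): 192.168.91.0/25
47 hosts -> /26 (62 usable): 192.168.91.128/26
47 hosts -> /26 (62 usable): 192.168.91.192/26
Allocation: 192.168.90.0/24 (127 hosts, 254 usable); 192.168.91.0/25 (74 hosts, 126 usable); 192.168.91.128/26 (47 hosts, 62 usable); 192.168.91.192/26 (47 hosts, 62 usable)


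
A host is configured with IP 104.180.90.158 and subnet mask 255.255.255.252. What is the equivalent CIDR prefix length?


Binary: 11111111.11111111.11111111.11111100
Count leading 1s
Prefix: /30


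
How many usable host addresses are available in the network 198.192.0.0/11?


Host bits = 32 - 11 = 21
Total addresses = 2^21 = 2097152
Usable = total - 2 (network and broadcast)
Usable hosts: 2097150


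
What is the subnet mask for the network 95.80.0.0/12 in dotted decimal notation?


/12 means 12 network bits, 20 host bits
Binary: 11111111111100000000000000000000
Mask: 255.240.0.0


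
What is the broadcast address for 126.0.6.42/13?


Network: 126.0.0.0/13
Host bits = 19
Set all host bits to 1:
Broadcast: 126.7.255.255


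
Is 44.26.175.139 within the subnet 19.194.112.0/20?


Subnet network: 19.194.112.0
Test IP AND mask: 44.26.160.0
No, 44.26.175.139 is not in 19.194.112.0/20


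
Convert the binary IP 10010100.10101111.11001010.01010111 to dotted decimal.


10010100 = 148
10101111 = 175
11001010 = 202
01010111 = 87
IP: 148.175.202.87


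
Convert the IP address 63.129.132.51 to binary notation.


63 = 00111111
129 = 10000001
132 = 10000100
51 = 00110011
Binary: 00111111.10000001.10000100.00110011


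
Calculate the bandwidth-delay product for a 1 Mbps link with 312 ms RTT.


BDP = bandwidth * RTT
= 1 Mbps * 312 ms
= 1 * 1e6 * 312 / 1000 bits
= 312000 bits
= 39000 bytes
= 38.0859 KB
BDP = 312000 bits (39000 bytes)


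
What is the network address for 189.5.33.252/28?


IP:   10111101.00000101.00100001.11111100
Mask: 11111111.11111111.11111111.11110000
AND operation:
Net:  10111101.00000101.00100001.11110000
Network: 189.5.33.240/28


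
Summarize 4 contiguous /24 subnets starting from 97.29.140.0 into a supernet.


Original prefix: /24
Number of subnets: 4 = 2^2
New prefix = 24 - 2 = 22
Supernet: 97.29.140.0/22


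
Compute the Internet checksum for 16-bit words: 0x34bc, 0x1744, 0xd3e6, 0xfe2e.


Sum all words (with carry folding):
+ 0x34bc = 0x34bc
+ 0x1744 = 0x4c00
+ 0xd3e6 = 0x1fe7
+ 0xfe2e = 0x1e16
One's complement: ~0x1e16
Checksum = 0xe1e9


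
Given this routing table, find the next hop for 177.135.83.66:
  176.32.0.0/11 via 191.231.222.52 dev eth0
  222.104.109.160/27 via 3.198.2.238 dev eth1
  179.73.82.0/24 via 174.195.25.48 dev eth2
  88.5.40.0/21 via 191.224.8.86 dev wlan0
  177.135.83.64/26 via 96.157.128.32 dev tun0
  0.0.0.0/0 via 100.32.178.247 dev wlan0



Longest prefix match for 177.135.83.66:
  /11 176.32.0.0: no
  /27 222.104.109.160: no
  /24 179.73.82.0: no
  /21 88.5.40.0: no
  /26 177.135.83.64: MATCH
  /0 0.0.0.0: MATCH
Selected: next-hop 96.157.128.32 via tun0 (matched /26)


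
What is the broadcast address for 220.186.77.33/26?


Network: 220.186.77.0/26
Host bits = 6
Set all host bits to 1:
Broadcast: 220.186.77.63


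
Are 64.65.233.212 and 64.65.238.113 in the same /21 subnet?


Mask: 255.255.248.0
64.65.233.212 AND mask = 64.65.232.0
64.65.238.113 AND mask = 64.65.232.0
Yes, same subnet (64.65.232.0)


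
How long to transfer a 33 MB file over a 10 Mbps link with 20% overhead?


Effective throughput = 10 * (1 - 20/100) = 8 Mbps
File size in Mb = 33 * 8 = 264 Mb
Time = 264 / 8
Time = 33 seconds


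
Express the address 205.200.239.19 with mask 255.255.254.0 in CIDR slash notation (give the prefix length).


Binary: 11111111.11111111.11111110.00000000
Count leading 1s
Prefix: /23


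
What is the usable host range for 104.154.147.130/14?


Network: 104.152.0.0
Broadcast: 104.155.255.255
First usable = network + 1
Last usable = broadcast - 1
Range: 104.152.0.1 to 104.155.255.254


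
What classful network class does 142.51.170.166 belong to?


First octet: 142
Binary: 10001110
10xxxxxx -> Class B (128-191)
Class B, default mask 255.255.0.0 (/16)


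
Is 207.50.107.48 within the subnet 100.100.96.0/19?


Subnet network: 100.100.96.0
Test IP AND mask: 207.50.96.0
No, 207.50.107.48 is not in 100.100.96.0/19


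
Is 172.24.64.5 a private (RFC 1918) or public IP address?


RFC 1918 private ranges:
  10.0.0.0/8 (10.0.0.0 - 10.255.255.255)
  172.16.0.0/12 (172.16.0.0 - 172.31.255.255)
  192.168.0.0/16 (192.168.0.0 - 192.168.255.255)
Private (in 172.16.0.0/12)


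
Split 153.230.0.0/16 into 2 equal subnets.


New prefix = 16 + 1 = 17
Each subnet has 32768 addresses
  153.230.0.0/17
  153.230.128.0/17
Subnets: 153.230.0.0/17, 153.230.128.0/17


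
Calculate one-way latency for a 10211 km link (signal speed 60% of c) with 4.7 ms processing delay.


Speed = 0.6 * 3e5 km/s = 180000 km/s
Propagation delay = 10211 / 180000 = 0.0567 s = 56.7278 ms
Processing delay = 4.7 ms
Total one-way latency = 61.4278 ms


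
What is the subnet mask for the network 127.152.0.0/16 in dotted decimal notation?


/16 means 16 network bits, 16 host bits
Binary: 11111111111111110000000000000000
Mask: 255.255.0.0


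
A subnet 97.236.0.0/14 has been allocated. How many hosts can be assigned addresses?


Host bits = 32 - 14 = 18
Total addresses = 2^18 = 262144
Usable = total - 2 (network and broadcast)
Usable hosts: 262142


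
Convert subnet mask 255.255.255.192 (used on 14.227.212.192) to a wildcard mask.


Subnet mask: 255.255.255.192
Wildcard = 255.255.255.255 - subnet mask
255 - 255 = 0
255 - 255 = 0
255 - 255 = 0
255 - 192 = 63
Wildcard: 0.0.0.63


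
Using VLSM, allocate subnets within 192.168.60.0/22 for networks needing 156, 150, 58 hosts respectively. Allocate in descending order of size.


156 hosts -> /24 (254 usable): 192.168.60.0/24
150 hosts -> /24 (254 usable): 192.168.61.0/24
58 hosts -> /26 (62 usable): 192.168.62.0/26
Allocation: 192.168.60.0/24 (156 hosts, 254 usable); 192.168.61.0/24 (150 hosts, 254 usable); 192.168.62.0/26 (58 hosts, 62 usable)


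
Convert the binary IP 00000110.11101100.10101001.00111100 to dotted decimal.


00000110 = 6
11101100 = 236
10101001 = 169
00111100 = 60
IP: 6.236.169.60


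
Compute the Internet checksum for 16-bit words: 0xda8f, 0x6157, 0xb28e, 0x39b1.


Sum all words (with carry folding):
+ 0xda8f = 0xda8f
+ 0x6157 = 0x3be7
+ 0xb28e = 0xee75
+ 0x39b1 = 0x2827
One's complement: ~0x2827
Checksum = 0xd7d8


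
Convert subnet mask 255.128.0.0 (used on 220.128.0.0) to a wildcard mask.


Subnet mask: 255.128.0.0
Wildcard = 255.255.255.255 - subnet mask
255 - 255 = 0
255 - 128 = 127
255 - 0 = 255
255 - 0 = 255
Wildcard: 0.127.255.255


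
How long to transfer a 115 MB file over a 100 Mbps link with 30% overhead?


Effective throughput = 100 * (1 - 30/100) = 70 Mbps
File size in Mb = 115 * 8 = 920 Mb
Time = 920 / 70
Time = 13.1429 seconds


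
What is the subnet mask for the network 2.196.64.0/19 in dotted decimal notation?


/19 means 19 network bits, 13 host bits
Binary: 11111111111111111110000000000000
Mask: 255.255.224.0


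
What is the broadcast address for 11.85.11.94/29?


Network: 11.85.11.88/29
Host bits = 3
Set all host bits to 1:
Broadcast: 11.85.11.95


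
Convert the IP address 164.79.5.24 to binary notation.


164 = 10100100
79 = 01001111
5 = 00000101
24 = 00011000
Binary: 10100100.01001111.00000101.00011000


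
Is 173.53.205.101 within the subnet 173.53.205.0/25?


Subnet network: 173.53.205.0
Test IP AND mask: 173.53.205.0
Yes, 173.53.205.101 is in 173.53.205.0/25


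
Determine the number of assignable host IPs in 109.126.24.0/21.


Host bits = 32 - 21 = 11
Total addresses = 2^11 = 2048
Usable = total - 2 (network and broadcast)
Usable hosts: 2046


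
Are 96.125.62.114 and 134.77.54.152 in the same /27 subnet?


Mask: 255.255.255.224
96.125.62.114 AND mask = 96.125.62.96
134.77.54.152 AND mask = 134.77.54.128
No, different subnets (96.125.62.96 vs 134.77.54.128)


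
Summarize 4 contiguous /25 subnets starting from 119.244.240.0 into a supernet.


Original prefix: /25
Number of subnets: 4 = 2^2
New prefix = 25 - 2 = 23
Supernet: 119.244.240.0/23


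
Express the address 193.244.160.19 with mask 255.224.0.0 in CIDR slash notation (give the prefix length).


Binary: 11111111.11100000.00000000.00000000
Count leading 1s
Prefix: /11


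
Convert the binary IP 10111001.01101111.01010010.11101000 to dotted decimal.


10111001 = 185
01101111 = 111
01010010 = 82
11101000 = 232
IP: 185.111.82.232


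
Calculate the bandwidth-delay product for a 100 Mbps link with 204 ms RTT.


BDP = bandwidth * RTT
= 100 Mbps * 204 ms
= 100 * 1e6 * 204 / 1000 bits
= 20400000 bits
= 2550000 bytes
= 2490.2344 KB
BDP = 20400000 bits (2550000 bytes)


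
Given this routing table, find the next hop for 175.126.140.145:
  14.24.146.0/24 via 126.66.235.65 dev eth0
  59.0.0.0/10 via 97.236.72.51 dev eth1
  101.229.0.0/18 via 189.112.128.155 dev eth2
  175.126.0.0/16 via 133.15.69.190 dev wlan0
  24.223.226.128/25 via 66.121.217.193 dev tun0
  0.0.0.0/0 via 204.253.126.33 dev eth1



Longest prefix match for 175.126.140.145:
  /24 14.24.146.0: no
  /10 59.0.0.0: no
  /18 101.229.0.0: no
  /16 175.126.0.0: MATCH
  /25 24.223.226.128: no
  /0 0.0.0.0: MATCH
Selected: next-hop 133.15.69.190 via wlan0 (matched /16)


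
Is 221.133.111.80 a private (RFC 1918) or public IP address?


RFC 1918 private ranges:
  10.0.0.0/8 (10.0.0.0 - 10.255.255.255)
  172.16.0.0/12 (172.16.0.0 - 172.31.255.255)
  192.168.0.0/16 (192.168.0.0 - 192.168.255.255)
Public (not in any RFC 1918 range)


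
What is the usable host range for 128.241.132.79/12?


Network: 128.240.0.0
Broadcast: 128.255.255.255
First usable = network + 1
Last usable = broadcast - 1
Range: 128.240.0.1 to 128.255.255.254


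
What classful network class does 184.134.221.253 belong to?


First octet: 184
Binary: 10111000
10xxxxxx -> Class B (128-191)
Class B, default mask 255.255.0.0 (/16)


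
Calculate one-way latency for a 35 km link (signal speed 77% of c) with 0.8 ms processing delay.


Speed = 0.77 * 3e5 km/s = 231000 km/s
Propagation delay = 35 / 231000 = 0.0002 s = 0.1515 ms
Processing delay = 0.8 ms
Total one-way latency = 0.9515 ms


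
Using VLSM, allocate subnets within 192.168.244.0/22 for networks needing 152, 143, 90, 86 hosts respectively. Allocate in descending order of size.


152 hosts -> /24 (254 usable): 192.168.244.0/24
143 hosts -> /24 (254 usable): 192.168.245.0/24
90 hosts -> /25 (126 usable): 192.168.246.0/25
86 hosts -> /25 (126 usable): 192.168.246.128/25
Allocation: 192.168.244.0/24 (152 hosts, 254 usable); 192.168.245.0/24 (143 hosts, 254 usable); 192.168.246.0/25 (90 hosts, 126 usable); 192.168.246.128/25 (86 hosts, 126 usable)


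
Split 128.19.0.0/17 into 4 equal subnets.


New prefix = 17 + 2 = 19
Each subnet has 8192 addresses
  128.19.0.0/19
  128.19.32.0/19
  128.19.64.0/19
  128.19.96.0/19
Subnets: 128.19.0.0/19, 128.19.32.0/19, 128.19.64.0/19, 128.19.96.0/19


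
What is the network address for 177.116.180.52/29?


IP:   10110001.01110100.10110100.00110100
Mask: 11111111.11111111.11111111.11111000
AND operation:
Net:  10110001.01110100.10110100.00110000
Network: 177.116.180.48/29


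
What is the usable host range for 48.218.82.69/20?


Network: 48.218.80.0
Broadcast: 48.218.95.255
First usable = network + 1
Last usable = broadcast - 1
Range: 48.218.80.1 to 48.218.95.254


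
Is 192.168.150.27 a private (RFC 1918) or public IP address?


RFC 1918 private ranges:
  10.0.0.0/8 (10.0.0.0 - 10.255.255.255)
  172.16.0.0/12 (172.16.0.0 - 172.31.255.255)
  192.168.0.0/16 (192.168.0.0 - 192.168.255.255)
Private (in 192.168.0.0/16)


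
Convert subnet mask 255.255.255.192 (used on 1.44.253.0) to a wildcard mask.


Subnet mask: 255.255.255.192
Wildcard = 255.255.255.255 - subnet mask
255 - 255 = 0
255 - 255 = 0
255 - 255 = 0
255 - 192 = 63
Wildcard: 0.0.0.63


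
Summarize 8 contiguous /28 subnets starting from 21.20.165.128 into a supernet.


Original prefix: /28
Number of subnets: 8 = 2^3
New prefix = 28 - 3 = 25
Supernet: 21.20.165.128/25


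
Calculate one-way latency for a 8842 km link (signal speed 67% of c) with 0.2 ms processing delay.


Speed = 0.67 * 3e5 km/s = 201000 km/s
Propagation delay = 8842 / 201000 = 0.044 s = 43.99 ms
Processing delay = 0.2 ms
Total one-way latency = 44.19 ms


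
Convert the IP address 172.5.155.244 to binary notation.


172 = 10101100
5 = 00000101
155 = 10011011
244 = 11110100
Binary: 10101100.00000101.10011011.11110100


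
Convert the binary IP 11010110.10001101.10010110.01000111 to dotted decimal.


11010110 = 214
10001101 = 141
10010110 = 150
01000111 = 71
IP: 214.141.150.71


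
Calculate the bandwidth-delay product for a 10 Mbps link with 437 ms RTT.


BDP = bandwidth * RTT
= 10 Mbps * 437 ms
= 10 * 1e6 * 437 / 1000 bits
= 4370000 bits
= 546250 bytes
= 533.4473 KB
BDP = 4370000 bits (546250 bytes)


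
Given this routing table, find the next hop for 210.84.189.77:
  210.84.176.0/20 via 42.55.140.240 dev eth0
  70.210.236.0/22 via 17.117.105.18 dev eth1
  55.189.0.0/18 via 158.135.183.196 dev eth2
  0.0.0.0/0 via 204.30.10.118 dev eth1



Longest prefix match for 210.84.189.77:
  /20 210.84.176.0: MATCH
  /22 70.210.236.0: no
  /18 55.189.0.0: no
  /0 0.0.0.0: MATCH
Selected: next-hop 42.55.140.240 via eth0 (matched /20)


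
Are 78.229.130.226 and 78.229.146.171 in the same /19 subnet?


Mask: 255.255.224.0
78.229.130.226 AND mask = 78.229.128.0
78.229.146.171 AND mask = 78.229.128.0
Yes, same subnet (78.229.128.0)


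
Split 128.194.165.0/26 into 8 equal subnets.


New prefix = 26 + 3 = 29
Each subnet has 8 addresses
  128.194.165.0/29
  128.194.165.8/29
  128.194.165.16/29
  128.194.165.24/29
  128.194.165.32/29
  128.194.165.40/29
  128.194.165.48/29
  128.194.165.56/29
Subnets: 128.194.165.0/29, 128.194.165.8/29, 128.194.165.16/29, 128.194.165.24/29, 128.194.165.32/29, 128.194.165.40/29, 128.194.165.48/29, 128.194.165.56/29


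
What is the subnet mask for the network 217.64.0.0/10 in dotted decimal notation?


/10 means 10 network bits, 22 host bits
Binary: 11111111110000000000000000000000
Mask: 255.192.0.0


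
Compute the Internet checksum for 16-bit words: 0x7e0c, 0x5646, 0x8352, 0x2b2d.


Sum all words (with carry folding):
+ 0x7e0c = 0x7e0c
+ 0x5646 = 0xd452
+ 0x8352 = 0x57a5
+ 0x2b2d = 0x82d2
One's complement: ~0x82d2
Checksum = 0x7d2d


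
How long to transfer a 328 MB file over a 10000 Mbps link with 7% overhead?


Effective throughput = 10000 * (1 - 7/100) = 9300 Mbps
File size in Mb = 328 * 8 = 2624 Mb
Time = 2624 / 9300
Time = 0.2822 seconds


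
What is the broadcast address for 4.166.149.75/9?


Network: 4.128.0.0/9
Host bits = 23
Set all host bits to 1:
Broadcast: 4.255.255.255


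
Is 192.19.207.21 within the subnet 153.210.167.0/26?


Subnet network: 153.210.167.0
Test IP AND mask: 192.19.207.0
No, 192.19.207.21 is not in 153.210.167.0/26


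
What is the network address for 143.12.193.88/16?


IP:   10001111.00001100.11000001.01011000
Mask: 11111111.11111111.00000000.00000000
AND operation:
Net:  10001111.00001100.00000000.00000000
Network: 143.12.0.0/16


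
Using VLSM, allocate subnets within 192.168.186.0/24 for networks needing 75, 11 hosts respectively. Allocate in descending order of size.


75 hosts -> /25 (126 usable): 192.168.186.0/25
11 hosts -> /28 (14 usable): 192.168.186.128/28
Allocation: 192.168.186.0/25 (75 hosts, 126 usable); 192.168.186.128/28 (11 hosts, 14 usable)


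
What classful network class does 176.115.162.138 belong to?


First octet: 176
Binary: 10110000
10xxxxxx -> Class B (128-191)
Class B, default mask 255.255.0.0 (/16)
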